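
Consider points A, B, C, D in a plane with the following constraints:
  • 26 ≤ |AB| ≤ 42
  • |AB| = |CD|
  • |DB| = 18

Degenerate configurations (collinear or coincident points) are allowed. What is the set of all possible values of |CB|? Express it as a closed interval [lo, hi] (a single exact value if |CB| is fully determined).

|CB| ∈ [8, 60]  (≈ [8.0000, 60.0000])

|AB| ∈ [26, 42]
|BD| ∈ {18}
|CD| ∈ [26, 42]
|AD| ∈ [8, 60]
|BC| ∈ [8, 60]
|AC| ∈ [0, 102]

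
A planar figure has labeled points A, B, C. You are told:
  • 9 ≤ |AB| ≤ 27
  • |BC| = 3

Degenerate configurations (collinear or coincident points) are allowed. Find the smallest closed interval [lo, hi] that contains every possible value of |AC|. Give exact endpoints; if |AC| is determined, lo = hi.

|AC| ∈ [6, 30]  (≈ [6.0000, 30.0000])

|AB| ∈ [9, 27]
|BC| ∈ {3}
|AC| ∈ [6, 30]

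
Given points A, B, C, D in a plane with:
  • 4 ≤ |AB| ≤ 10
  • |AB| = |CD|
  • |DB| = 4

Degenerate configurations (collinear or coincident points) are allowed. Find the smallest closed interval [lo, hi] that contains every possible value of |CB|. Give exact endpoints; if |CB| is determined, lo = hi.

|CB| ∈ [0, 14]  (≈ [0.0000, 14.0000])

|AB| ∈ [4, 10]
|BD| ∈ {4}
|CD| ∈ [4, 10]
|AD| ∈ [0, 14]
|BC| ∈ [0, 14]
|AC| ∈ [0, 24]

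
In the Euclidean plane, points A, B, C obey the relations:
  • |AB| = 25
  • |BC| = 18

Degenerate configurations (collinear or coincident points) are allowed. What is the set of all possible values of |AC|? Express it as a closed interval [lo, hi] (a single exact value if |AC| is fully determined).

|AC| ∈ [7, 43]  (≈ [7.0000, 43.0000])

|AB| ∈ {25}
|BC| ∈ {18}
|AC| ∈ [7, 43]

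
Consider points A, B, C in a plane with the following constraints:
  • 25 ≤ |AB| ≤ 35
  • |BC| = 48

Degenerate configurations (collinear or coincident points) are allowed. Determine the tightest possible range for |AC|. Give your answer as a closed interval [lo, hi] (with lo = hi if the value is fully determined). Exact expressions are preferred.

|AB| ∈ [25, 35]
|BC| ∈ {48}
|AC| ∈ [13, 83]

|AC| ∈ [13, 83]  (≈ [13.0000, 83.0000])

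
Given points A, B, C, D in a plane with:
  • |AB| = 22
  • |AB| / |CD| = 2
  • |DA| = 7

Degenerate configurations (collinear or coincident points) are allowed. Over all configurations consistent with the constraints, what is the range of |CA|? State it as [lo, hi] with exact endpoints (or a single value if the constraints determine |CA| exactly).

|CA| ∈ [4, 18]  (≈ [4.0000, 18.0000])

|AB| ∈ {22}
|AD| ∈ {7}
|CD| ∈ {11}
|BD| ∈ [15, 29]
|AC| ∈ [4, 18]
|BC| ∈ [4, 40]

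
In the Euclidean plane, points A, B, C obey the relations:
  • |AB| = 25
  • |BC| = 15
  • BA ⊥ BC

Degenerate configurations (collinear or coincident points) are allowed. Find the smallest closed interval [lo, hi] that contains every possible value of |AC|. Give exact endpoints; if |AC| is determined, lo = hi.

|AC| = 5·√(34)  (≈ 29.1548)

|AB| ∈ {25}
|BC| ∈ {15}
|AC| ∈ {5·√(34)}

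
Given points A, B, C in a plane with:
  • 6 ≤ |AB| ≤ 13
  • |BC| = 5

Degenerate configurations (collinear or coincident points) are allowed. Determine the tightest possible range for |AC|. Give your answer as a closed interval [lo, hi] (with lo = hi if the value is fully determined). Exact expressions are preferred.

|AC| ∈ [1, 18]  (≈ [1.0000, 18.0000])

|AB| ∈ [6, 13]
|BC| ∈ {5}
|AC| ∈ [1, 18]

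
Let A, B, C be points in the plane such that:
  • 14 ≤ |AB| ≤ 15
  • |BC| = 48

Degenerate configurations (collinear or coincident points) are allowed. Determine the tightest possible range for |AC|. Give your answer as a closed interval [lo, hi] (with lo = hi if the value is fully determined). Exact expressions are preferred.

|AC| ∈ [33, 63]  (≈ [33.0000, 63.0000])

|AB| ∈ [14, 15]
|BC| ∈ {48}
|AC| ∈ [33, 63]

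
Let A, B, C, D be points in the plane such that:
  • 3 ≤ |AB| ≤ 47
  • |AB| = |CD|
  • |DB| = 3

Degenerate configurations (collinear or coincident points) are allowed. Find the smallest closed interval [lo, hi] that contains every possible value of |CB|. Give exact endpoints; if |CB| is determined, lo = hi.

|AB| ∈ [3, 47]
|BD| ∈ {3}
|CD| ∈ [3, 47]
|AD| ∈ [0, 50]
|BC| ∈ [0, 50]
|AC| ∈ [0, 97]

|CB| ∈ [0, 50]  (≈ [0.0000, 50.0000])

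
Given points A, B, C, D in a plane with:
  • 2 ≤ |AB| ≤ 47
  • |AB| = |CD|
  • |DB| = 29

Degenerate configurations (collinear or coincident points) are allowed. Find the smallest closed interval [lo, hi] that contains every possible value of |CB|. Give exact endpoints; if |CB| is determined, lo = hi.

|CB| ∈ [0, 76]  (≈ [0.0000, 76.0000])

|AB| ∈ [2, 47]
|BD| ∈ {29}
|CD| ∈ [2, 47]
|AD| ∈ [0, 76]
|BC| ∈ [0, 76]
|AC| ∈ [0, 123]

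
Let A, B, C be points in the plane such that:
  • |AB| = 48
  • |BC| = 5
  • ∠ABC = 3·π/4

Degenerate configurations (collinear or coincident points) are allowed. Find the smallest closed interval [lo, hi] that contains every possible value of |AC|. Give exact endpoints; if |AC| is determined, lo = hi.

|AC| = √(240·√(2) + 2329)  (≈ 51.6567)

|AB| ∈ {48}
|BC| ∈ {5}
|AC| ∈ {√(240·√(2) + 2329)}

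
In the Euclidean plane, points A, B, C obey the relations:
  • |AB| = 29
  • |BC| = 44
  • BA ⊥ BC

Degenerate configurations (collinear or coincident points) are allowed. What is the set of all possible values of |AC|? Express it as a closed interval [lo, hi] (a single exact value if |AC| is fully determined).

|AC| = √(2777)  (≈ 52.6972)

|AB| ∈ {29}
|BC| ∈ {44}
|AC| ∈ {√(2777)}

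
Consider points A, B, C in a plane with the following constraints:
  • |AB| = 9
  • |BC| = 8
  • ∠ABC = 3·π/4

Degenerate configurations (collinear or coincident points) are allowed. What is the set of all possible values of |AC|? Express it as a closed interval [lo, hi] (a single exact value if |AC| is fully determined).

|AC| = √(72·√(2) + 145)  (≈ 15.7106)

|AB| ∈ {9}
|BC| ∈ {8}
|AC| ∈ {√(72·√(2) + 145)}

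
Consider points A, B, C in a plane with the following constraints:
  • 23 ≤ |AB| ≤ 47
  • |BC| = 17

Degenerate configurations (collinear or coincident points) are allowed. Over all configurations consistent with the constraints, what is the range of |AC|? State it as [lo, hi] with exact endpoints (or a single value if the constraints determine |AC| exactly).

|AB| ∈ [23, 47]
|BC| ∈ {17}
|AC| ∈ [6, 64]

|AC| ∈ [6, 64]  (≈ [6.0000, 64.0000])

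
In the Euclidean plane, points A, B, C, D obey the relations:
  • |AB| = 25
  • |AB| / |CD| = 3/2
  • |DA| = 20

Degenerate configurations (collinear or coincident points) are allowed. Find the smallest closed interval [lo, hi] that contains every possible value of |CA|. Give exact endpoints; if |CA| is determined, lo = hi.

|CA| ∈ [10/3, 110/3]  (≈ [3.3333, 36.6667])

|AB| ∈ {25}
|AD| ∈ {20}
|CD| ∈ {50/3}
|BD| ∈ [5, 45]
|AC| ∈ [10/3, 110/3]
|BC| ∈ [0, 185/3]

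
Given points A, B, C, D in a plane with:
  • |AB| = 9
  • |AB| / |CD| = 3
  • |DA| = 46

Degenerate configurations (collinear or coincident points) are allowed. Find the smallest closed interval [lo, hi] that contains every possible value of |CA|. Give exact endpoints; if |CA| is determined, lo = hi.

|AB| ∈ {9}
|AD| ∈ {46}
|CD| ∈ {3}
|BD| ∈ [37, 55]
|AC| ∈ [43, 49]
|BC| ∈ [34, 58]

|CA| ∈ [43, 49]  (≈ [43.0000, 49.0000])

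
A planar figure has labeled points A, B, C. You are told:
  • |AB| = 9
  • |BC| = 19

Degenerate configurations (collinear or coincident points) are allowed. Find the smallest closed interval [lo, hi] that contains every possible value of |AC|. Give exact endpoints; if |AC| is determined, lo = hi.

|AC| ∈ [10, 28]  (≈ [10.0000, 28.0000])

|AB| ∈ {9}
|BC| ∈ {19}
|AC| ∈ [10, 28]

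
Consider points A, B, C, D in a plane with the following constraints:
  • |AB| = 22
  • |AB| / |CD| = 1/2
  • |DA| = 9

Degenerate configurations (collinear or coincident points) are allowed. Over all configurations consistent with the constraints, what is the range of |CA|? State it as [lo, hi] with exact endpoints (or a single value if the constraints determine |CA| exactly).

|CA| ∈ [35, 53]  (≈ [35.0000, 53.0000])

|AB| ∈ {22}
|AD| ∈ {9}
|CD| ∈ {44}
|BD| ∈ [13, 31]
|AC| ∈ [35, 53]
|BC| ∈ [13, 75]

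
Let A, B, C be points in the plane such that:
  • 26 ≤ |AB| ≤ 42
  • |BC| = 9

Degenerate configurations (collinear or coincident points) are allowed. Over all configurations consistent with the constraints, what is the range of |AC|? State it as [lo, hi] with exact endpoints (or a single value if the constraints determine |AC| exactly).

|AC| ∈ [17, 51]  (≈ [17.0000, 51.0000])

|AB| ∈ [26, 42]
|BC| ∈ {9}
|AC| ∈ [17, 51]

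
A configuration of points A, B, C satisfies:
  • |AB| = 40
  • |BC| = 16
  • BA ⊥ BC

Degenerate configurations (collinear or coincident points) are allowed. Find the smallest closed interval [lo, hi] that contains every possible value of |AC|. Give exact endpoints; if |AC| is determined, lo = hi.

|AC| = 8·√(29)  (≈ 43.0813)

|AB| ∈ {40}
|BC| ∈ {16}
|AC| ∈ {8·√(29)}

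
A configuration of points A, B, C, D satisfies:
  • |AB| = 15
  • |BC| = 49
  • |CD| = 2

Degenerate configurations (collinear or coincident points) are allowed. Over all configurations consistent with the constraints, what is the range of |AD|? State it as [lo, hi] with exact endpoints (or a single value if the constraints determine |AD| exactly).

|AD| ∈ [32, 66]  (≈ [32.0000, 66.0000])

|AB| ∈ {15}
|BC| ∈ {49}
|CD| ∈ {2}
|AC| ∈ [34, 64]
|BD| ∈ [47, 51]
|AD| ∈ [32, 66]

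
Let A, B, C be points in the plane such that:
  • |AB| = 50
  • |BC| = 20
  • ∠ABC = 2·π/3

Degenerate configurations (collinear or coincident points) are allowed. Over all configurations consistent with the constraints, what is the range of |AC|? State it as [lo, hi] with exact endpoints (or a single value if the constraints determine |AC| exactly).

|AB| ∈ {50}
|BC| ∈ {20}
|AC| ∈ {10·√(39)}

|AC| = 10·√(39)  (≈ 62.4500)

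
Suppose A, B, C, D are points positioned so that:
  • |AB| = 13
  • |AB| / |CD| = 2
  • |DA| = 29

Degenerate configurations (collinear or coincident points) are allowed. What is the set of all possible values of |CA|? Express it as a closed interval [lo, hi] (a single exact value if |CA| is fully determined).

|AB| ∈ {13}
|AD| ∈ {29}
|CD| ∈ {13/2}
|BD| ∈ [16, 42]
|AC| ∈ [45/2, 71/2]
|BC| ∈ [19/2, 97/2]

|CA| ∈ [45/2, 71/2]  (≈ [22.5000, 35.5000])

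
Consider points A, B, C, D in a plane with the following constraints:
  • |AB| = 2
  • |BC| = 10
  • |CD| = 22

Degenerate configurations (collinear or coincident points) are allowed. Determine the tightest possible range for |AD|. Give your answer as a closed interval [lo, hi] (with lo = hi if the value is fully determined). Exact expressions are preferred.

|AD| ∈ [10, 34]  (≈ [10.0000, 34.0000])

|AB| ∈ {2}
|BC| ∈ {10}
|CD| ∈ {22}
|AC| ∈ [8, 12]
|BD| ∈ [12, 32]
|AD| ∈ [10, 34]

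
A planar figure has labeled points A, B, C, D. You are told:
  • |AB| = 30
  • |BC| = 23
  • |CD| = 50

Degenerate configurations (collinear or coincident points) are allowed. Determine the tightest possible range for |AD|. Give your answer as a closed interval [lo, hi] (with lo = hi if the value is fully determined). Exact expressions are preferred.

|AB| ∈ {30}
|BC| ∈ {23}
|CD| ∈ {50}
|AC| ∈ [7, 53]
|BD| ∈ [27, 73]
|AD| ∈ [0, 103]

|AD| ∈ [0, 103]  (≈ [0.0000, 103.0000])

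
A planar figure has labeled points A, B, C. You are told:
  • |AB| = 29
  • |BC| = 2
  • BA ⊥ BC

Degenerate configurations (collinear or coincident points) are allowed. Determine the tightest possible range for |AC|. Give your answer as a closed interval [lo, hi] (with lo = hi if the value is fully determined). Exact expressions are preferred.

|AC| = 13·√(5)  (≈ 29.0689)

|AB| ∈ {29}
|BC| ∈ {2}
|AC| ∈ {13·√(5)}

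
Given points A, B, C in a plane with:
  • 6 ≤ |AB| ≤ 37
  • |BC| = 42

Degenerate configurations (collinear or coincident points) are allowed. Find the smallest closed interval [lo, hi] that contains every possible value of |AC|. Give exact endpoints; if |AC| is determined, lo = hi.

|AC| ∈ [5, 79]  (≈ [5.0000, 79.0000])

|AB| ∈ [6, 37]
|BC| ∈ {42}
|AC| ∈ [5, 79]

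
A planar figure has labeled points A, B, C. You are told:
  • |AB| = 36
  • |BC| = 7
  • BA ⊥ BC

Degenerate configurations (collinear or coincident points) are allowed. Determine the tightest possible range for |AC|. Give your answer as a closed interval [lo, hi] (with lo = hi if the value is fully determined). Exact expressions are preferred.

|AC| = √(1345)  (≈ 36.6742)

|AB| ∈ {36}
|BC| ∈ {7}
|AC| ∈ {√(1345)}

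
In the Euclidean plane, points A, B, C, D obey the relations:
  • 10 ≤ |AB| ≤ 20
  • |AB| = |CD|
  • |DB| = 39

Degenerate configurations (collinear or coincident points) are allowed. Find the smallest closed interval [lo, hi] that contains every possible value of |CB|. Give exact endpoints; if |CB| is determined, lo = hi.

|CB| ∈ [19, 59]  (≈ [19.0000, 59.0000])

|AB| ∈ [10, 20]
|BD| ∈ {39}
|CD| ∈ [10, 20]
|AD| ∈ [19, 59]
|BC| ∈ [19, 59]
|AC| ∈ [0, 79]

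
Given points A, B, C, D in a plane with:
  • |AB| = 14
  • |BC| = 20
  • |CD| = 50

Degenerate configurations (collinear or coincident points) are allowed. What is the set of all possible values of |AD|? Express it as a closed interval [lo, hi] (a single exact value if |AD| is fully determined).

|AD| ∈ [16, 84]  (≈ [16.0000, 84.0000])

|AB| ∈ {14}
|BC| ∈ {20}
|CD| ∈ {50}
|AC| ∈ [6, 34]
|BD| ∈ [30, 70]
|AD| ∈ [16, 84]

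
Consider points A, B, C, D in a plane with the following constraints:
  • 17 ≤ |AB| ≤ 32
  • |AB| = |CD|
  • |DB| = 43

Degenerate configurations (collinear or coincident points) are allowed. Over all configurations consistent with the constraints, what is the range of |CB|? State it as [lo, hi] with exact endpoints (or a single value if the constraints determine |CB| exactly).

|AB| ∈ [17, 32]
|BD| ∈ {43}
|CD| ∈ [17, 32]
|AD| ∈ [11, 75]
|BC| ∈ [11, 75]
|AC| ∈ [0, 107]

|CB| ∈ [11, 75]  (≈ [11.0000, 75.0000])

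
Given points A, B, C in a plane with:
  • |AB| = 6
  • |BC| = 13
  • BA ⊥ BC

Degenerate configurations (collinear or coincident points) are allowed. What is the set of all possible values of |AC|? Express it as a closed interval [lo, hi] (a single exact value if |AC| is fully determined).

|AB| ∈ {6}
|BC| ∈ {13}
|AC| ∈ {√(205)}

|AC| = √(205)  (≈ 14.3178)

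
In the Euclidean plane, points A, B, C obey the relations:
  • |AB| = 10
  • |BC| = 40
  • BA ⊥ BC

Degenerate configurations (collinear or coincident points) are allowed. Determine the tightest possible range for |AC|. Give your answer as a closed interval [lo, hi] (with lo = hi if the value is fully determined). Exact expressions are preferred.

|AB| ∈ {10}
|BC| ∈ {40}
|AC| ∈ {10·√(17)}

|AC| = 10·√(17)  (≈ 41.2311)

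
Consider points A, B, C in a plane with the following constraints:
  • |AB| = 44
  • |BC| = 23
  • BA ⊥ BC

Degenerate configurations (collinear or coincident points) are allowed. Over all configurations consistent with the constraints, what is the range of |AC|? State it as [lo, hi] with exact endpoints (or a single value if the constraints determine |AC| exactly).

|AC| = √(2465)  (≈ 49.6488)

|AB| ∈ {44}
|BC| ∈ {23}
|AC| ∈ {√(2465)}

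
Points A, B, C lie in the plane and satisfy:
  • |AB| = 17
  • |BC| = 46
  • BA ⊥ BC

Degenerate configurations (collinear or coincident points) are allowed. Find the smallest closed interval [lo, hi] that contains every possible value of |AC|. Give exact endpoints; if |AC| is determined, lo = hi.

|AC| = √(2405)  (≈ 49.0408)

|AB| ∈ {17}
|BC| ∈ {46}
|AC| ∈ {√(2405)}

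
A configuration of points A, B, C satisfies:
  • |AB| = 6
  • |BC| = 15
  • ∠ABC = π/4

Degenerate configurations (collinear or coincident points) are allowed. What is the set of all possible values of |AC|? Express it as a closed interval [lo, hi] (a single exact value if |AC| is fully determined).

|AC| = 3·√(29 - 10·√(2))  (≈ 11.5638)

|AB| ∈ {6}
|BC| ∈ {15}
|AC| ∈ {3·√(29 - 10·√(2))}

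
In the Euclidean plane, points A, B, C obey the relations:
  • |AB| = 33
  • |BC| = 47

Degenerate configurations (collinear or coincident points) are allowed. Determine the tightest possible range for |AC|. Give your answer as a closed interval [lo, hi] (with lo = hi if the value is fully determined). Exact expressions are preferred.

|AC| ∈ [14, 80]  (≈ [14.0000, 80.0000])

|AB| ∈ {33}
|BC| ∈ {47}
|AC| ∈ [14, 80]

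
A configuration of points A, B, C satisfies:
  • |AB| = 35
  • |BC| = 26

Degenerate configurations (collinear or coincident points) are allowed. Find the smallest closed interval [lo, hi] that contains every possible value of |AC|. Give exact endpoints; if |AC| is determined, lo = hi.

|AB| ∈ {35}
|BC| ∈ {26}
|AC| ∈ [9, 61]

|AC| ∈ [9, 61]  (≈ [9.0000, 61.0000])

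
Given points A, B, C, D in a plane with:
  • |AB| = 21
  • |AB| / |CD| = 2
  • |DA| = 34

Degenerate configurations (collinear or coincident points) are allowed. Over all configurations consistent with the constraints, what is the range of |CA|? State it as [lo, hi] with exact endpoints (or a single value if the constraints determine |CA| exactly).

|CA| ∈ [47/2, 89/2]  (≈ [23.5000, 44.5000])

|AB| ∈ {21}
|AD| ∈ {34}
|CD| ∈ {21/2}
|BD| ∈ [13, 55]
|AC| ∈ [47/2, 89/2]
|BC| ∈ [5/2, 131/2]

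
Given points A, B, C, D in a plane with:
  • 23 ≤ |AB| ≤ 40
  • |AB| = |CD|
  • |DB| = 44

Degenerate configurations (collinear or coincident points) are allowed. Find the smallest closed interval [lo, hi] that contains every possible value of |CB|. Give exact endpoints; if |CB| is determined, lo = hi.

|AB| ∈ [23, 40]
|BD| ∈ {44}
|CD| ∈ [23, 40]
|AD| ∈ [4, 84]
|BC| ∈ [4, 84]
|AC| ∈ [0, 124]

|CB| ∈ [4, 84]  (≈ [4.0000, 84.0000])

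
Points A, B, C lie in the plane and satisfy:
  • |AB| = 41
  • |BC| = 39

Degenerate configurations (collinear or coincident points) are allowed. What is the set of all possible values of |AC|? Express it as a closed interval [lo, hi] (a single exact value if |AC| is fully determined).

|AB| ∈ {41}
|BC| ∈ {39}
|AC| ∈ [2, 80]

|AC| ∈ [2, 80]  (≈ [2.0000, 80.0000])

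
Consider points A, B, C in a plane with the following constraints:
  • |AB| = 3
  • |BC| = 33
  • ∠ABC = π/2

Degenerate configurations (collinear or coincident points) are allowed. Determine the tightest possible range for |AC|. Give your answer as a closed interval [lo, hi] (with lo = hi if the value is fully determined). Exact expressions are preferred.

|AC| = 3·√(122)  (≈ 33.1361)

|AB| ∈ {3}
|BC| ∈ {33}
|AC| ∈ {3·√(122)}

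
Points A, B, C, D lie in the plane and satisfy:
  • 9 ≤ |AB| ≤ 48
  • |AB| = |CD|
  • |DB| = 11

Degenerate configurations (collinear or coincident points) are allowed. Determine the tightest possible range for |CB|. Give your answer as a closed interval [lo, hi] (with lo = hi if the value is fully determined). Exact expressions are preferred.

|CB| ∈ [0, 59]  (≈ [0.0000, 59.0000])

|AB| ∈ [9, 48]
|BD| ∈ {11}
|CD| ∈ [9, 48]
|AD| ∈ [0, 59]
|BC| ∈ [0, 59]
|AC| ∈ [0, 107]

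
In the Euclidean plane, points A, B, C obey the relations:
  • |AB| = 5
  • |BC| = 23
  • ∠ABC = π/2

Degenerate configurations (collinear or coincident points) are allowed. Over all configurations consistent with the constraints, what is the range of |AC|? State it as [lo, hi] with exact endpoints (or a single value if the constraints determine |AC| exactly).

|AB| ∈ {5}
|BC| ∈ {23}
|AC| ∈ {√(554)}

|AC| = √(554)  (≈ 23.5372)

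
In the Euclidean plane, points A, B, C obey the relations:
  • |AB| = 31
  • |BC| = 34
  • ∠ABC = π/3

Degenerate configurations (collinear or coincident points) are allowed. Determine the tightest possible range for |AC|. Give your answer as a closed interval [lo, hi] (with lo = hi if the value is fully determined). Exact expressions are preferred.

|AB| ∈ {31}
|BC| ∈ {34}
|AC| ∈ {√(1063)}

|AC| = √(1063)  (≈ 32.6037)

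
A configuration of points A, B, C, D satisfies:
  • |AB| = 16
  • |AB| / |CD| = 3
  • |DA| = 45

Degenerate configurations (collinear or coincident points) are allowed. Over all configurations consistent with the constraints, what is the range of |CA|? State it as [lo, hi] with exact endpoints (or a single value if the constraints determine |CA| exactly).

|CA| ∈ [119/3, 151/3]  (≈ [39.6667, 50.3333])

|AB| ∈ {16}
|AD| ∈ {45}
|CD| ∈ {16/3}
|BD| ∈ [29, 61]
|AC| ∈ [119/3, 151/3]
|BC| ∈ [71/3, 199/3]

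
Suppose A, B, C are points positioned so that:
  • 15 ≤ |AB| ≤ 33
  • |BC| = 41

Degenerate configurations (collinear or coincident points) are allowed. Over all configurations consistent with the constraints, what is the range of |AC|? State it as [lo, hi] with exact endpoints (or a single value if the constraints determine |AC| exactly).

|AB| ∈ [15, 33]
|BC| ∈ {41}
|AC| ∈ [8, 74]

|AC| ∈ [8, 74]  (≈ [8.0000, 74.0000])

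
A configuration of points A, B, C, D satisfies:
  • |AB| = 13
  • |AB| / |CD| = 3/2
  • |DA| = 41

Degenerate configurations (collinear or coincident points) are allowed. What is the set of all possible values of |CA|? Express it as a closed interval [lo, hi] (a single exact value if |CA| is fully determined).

|CA| ∈ [97/3, 149/3]  (≈ [32.3333, 49.6667])

|AB| ∈ {13}
|AD| ∈ {41}
|CD| ∈ {26/3}
|BD| ∈ [28, 54]
|AC| ∈ [97/3, 149/3]
|BC| ∈ [58/3, 188/3]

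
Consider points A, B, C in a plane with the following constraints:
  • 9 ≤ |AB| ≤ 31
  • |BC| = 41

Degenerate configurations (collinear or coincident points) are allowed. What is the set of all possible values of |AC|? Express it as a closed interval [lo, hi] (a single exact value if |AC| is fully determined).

|AC| ∈ [10, 72]  (≈ [10.0000, 72.0000])

|AB| ∈ [9, 31]
|BC| ∈ {41}
|AC| ∈ [10, 72]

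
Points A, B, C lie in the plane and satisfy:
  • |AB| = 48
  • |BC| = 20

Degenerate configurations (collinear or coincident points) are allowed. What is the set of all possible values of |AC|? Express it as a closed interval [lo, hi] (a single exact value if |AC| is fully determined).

|AC| ∈ [28, 68]  (≈ [28.0000, 68.0000])

|AB| ∈ {48}
|BC| ∈ {20}
|AC| ∈ [28, 68]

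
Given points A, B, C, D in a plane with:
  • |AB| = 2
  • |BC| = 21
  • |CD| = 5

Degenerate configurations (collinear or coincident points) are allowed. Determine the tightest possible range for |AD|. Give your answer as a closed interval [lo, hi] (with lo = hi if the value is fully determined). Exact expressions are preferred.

|AD| ∈ [14, 28]  (≈ [14.0000, 28.0000])

|AB| ∈ {2}
|BC| ∈ {21}
|CD| ∈ {5}
|AC| ∈ [19, 23]
|BD| ∈ [16, 26]
|AD| ∈ [14, 28]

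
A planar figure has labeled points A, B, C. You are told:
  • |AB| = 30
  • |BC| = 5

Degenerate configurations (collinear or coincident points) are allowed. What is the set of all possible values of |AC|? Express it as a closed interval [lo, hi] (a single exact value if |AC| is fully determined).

|AC| ∈ [25, 35]  (≈ [25.0000, 35.0000])

|AB| ∈ {30}
|BC| ∈ {5}
|AC| ∈ [25, 35]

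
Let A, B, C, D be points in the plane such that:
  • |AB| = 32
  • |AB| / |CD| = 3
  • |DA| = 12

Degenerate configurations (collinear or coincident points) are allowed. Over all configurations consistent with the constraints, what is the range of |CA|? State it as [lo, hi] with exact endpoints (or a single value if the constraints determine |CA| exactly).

|AB| ∈ {32}
|AD| ∈ {12}
|CD| ∈ {32/3}
|BD| ∈ [20, 44]
|AC| ∈ [4/3, 68/3]
|BC| ∈ [28/3, 164/3]

|CA| ∈ [4/3, 68/3]  (≈ [1.3333, 22.6667])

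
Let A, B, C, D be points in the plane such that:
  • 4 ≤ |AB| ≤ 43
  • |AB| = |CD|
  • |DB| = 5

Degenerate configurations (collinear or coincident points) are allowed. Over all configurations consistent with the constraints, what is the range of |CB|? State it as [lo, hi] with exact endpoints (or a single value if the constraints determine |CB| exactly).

|AB| ∈ [4, 43]
|BD| ∈ {5}
|CD| ∈ [4, 43]
|AD| ∈ [0, 48]
|BC| ∈ [0, 48]
|AC| ∈ [0, 91]

|CB| ∈ [0, 48]  (≈ [0.0000, 48.0000])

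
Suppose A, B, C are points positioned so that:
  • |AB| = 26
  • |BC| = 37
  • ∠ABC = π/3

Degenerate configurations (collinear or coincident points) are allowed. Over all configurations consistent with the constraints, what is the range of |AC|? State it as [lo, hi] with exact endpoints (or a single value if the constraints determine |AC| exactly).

|AC| = 19·√(3)  (≈ 32.9090)

|AB| ∈ {26}
|BC| ∈ {37}
|AC| ∈ {19·√(3)}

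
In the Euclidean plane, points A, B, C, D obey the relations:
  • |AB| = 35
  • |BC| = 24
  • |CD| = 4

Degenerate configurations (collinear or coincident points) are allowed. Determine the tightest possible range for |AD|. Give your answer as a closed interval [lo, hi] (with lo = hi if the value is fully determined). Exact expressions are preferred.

|AD| ∈ [7, 63]  (≈ [7.0000, 63.0000])

|AB| ∈ {35}
|BC| ∈ {24}
|CD| ∈ {4}
|AC| ∈ [11, 59]
|BD| ∈ [20, 28]
|AD| ∈ [7, 63]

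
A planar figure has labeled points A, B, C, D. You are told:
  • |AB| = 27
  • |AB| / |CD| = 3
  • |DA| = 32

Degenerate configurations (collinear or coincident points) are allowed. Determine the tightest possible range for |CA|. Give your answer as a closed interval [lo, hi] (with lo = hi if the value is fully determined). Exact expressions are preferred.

|CA| ∈ [23, 41]  (≈ [23.0000, 41.0000])

|AB| ∈ {27}
|AD| ∈ {32}
|CD| ∈ {9}
|BD| ∈ [5, 59]
|AC| ∈ [23, 41]
|BC| ∈ [0, 68]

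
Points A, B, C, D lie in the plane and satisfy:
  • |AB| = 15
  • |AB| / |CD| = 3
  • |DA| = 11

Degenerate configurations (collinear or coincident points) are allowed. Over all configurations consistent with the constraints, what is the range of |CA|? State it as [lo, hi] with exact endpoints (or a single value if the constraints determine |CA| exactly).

|CA| ∈ [6, 16]  (≈ [6.0000, 16.0000])

|AB| ∈ {15}
|AD| ∈ {11}
|CD| ∈ {5}
|BD| ∈ [4, 26]
|AC| ∈ [6, 16]
|BC| ∈ [0, 31]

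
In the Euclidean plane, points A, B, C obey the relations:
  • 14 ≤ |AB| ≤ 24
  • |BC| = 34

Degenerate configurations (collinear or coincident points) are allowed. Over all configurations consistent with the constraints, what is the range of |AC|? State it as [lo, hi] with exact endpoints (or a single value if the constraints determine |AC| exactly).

|AC| ∈ [10, 58]  (≈ [10.0000, 58.0000])

|AB| ∈ [14, 24]
|BC| ∈ {34}
|AC| ∈ [10, 58]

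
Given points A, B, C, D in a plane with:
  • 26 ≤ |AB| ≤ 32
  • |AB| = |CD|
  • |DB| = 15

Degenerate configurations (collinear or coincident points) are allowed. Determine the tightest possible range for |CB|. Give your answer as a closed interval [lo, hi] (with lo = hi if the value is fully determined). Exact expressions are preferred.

|AB| ∈ [26, 32]
|BD| ∈ {15}
|CD| ∈ [26, 32]
|AD| ∈ [11, 47]
|BC| ∈ [11, 47]
|AC| ∈ [0, 79]

|CB| ∈ [11, 47]  (≈ [11.0000, 47.0000])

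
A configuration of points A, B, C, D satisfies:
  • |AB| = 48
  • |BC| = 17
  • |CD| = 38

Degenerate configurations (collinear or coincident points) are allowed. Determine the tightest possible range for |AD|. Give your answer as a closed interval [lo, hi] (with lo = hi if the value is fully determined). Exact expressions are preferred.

|AD| ∈ [0, 103]  (≈ [0.0000, 103.0000])

|AB| ∈ {48}
|BC| ∈ {17}
|CD| ∈ {38}
|AC| ∈ [31, 65]
|BD| ∈ [21, 55]
|AD| ∈ [0, 103]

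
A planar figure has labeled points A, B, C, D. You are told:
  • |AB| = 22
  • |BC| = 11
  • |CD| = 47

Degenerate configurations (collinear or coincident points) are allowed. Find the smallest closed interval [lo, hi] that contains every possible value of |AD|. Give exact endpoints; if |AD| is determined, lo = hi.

|AD| ∈ [14, 80]  (≈ [14.0000, 80.0000])

|AB| ∈ {22}
|BC| ∈ {11}
|CD| ∈ {47}
|AC| ∈ [11, 33]
|BD| ∈ [36, 58]
|AD| ∈ [14, 80]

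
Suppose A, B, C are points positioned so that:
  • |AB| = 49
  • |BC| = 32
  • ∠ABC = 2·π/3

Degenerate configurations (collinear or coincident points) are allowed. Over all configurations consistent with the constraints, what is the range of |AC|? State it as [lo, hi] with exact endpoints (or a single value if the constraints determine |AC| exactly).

|AC| = √(4993)  (≈ 70.6612)

|AB| ∈ {49}
|BC| ∈ {32}
|AC| ∈ {√(4993)}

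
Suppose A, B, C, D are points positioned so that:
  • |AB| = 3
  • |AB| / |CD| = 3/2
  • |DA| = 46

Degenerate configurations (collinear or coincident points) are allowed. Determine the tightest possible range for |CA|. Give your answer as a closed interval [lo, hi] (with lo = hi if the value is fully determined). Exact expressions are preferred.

|AB| ∈ {3}
|AD| ∈ {46}
|CD| ∈ {2}
|BD| ∈ [43, 49]
|AC| ∈ [44, 48]
|BC| ∈ [41, 51]

|CA| ∈ [44, 48]  (≈ [44.0000, 48.0000])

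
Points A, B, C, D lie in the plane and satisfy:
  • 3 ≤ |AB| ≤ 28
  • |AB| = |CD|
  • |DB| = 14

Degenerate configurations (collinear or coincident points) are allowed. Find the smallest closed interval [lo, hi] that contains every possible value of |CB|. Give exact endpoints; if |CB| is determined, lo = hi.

|AB| ∈ [3, 28]
|BD| ∈ {14}
|CD| ∈ [3, 28]
|AD| ∈ [0, 42]
|BC| ∈ [0, 42]
|AC| ∈ [0, 70]

|CB| ∈ [0, 42]  (≈ [0.0000, 42.0000])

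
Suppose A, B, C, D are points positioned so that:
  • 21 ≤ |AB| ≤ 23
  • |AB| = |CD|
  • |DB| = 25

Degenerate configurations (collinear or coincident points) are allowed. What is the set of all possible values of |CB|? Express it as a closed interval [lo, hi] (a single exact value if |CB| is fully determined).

|CB| ∈ [2, 48]  (≈ [2.0000, 48.0000])

|AB| ∈ [21, 23]
|BD| ∈ {25}
|CD| ∈ [21, 23]
|AD| ∈ [2, 48]
|BC| ∈ [2, 48]
|AC| ∈ [0, 71]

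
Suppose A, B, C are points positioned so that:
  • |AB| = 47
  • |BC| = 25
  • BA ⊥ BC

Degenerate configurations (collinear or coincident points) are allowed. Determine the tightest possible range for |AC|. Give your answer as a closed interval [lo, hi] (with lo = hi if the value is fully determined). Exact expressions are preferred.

|AB| ∈ {47}
|BC| ∈ {25}
|AC| ∈ {√(2834)}

|AC| = √(2834)  (≈ 53.2353)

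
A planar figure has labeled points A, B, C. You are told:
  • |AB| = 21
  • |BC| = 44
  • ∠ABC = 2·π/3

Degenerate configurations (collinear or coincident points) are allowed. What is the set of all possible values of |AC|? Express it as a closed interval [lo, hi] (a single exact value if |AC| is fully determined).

|AB| ∈ {21}
|BC| ∈ {44}
|AC| ∈ {√(3301)}

|AC| = √(3301)  (≈ 57.4543)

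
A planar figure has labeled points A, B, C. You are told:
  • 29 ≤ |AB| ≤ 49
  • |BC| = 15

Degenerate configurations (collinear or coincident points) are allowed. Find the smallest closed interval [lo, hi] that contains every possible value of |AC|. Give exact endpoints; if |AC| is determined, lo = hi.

|AC| ∈ [14, 64]  (≈ [14.0000, 64.0000])

|AB| ∈ [29, 49]
|BC| ∈ {15}
|AC| ∈ [14, 64]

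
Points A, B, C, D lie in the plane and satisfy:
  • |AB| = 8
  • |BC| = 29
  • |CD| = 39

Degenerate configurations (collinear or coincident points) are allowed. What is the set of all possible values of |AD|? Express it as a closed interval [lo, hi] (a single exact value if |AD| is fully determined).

|AD| ∈ [2, 76]  (≈ [2.0000, 76.0000])

|AB| ∈ {8}
|BC| ∈ {29}
|CD| ∈ {39}
|AC| ∈ [21, 37]
|BD| ∈ [10, 68]
|AD| ∈ [2, 76]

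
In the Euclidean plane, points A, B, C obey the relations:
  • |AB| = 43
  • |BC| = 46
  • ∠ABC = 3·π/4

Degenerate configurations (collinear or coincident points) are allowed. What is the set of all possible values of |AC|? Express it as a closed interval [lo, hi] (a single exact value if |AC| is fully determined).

|AC| = √(1978·√(2) + 3965)  (≈ 82.2333)

|AB| ∈ {43}
|BC| ∈ {46}
|AC| ∈ {√(1978·√(2) + 3965)}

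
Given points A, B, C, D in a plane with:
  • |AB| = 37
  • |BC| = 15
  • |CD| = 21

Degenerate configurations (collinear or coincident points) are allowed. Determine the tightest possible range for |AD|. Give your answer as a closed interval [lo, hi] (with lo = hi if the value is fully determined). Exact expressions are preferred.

|AD| ∈ [1, 73]  (≈ [1.0000, 73.0000])

|AB| ∈ {37}
|BC| ∈ {15}
|CD| ∈ {21}
|AC| ∈ [22, 52]
|BD| ∈ [6, 36]
|AD| ∈ [1, 73]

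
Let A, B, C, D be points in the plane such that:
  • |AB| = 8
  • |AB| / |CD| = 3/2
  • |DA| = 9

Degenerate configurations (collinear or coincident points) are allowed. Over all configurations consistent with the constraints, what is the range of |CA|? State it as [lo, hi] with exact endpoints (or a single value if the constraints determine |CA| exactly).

|AB| ∈ {8}
|AD| ∈ {9}
|CD| ∈ {16/3}
|BD| ∈ [1, 17]
|AC| ∈ [11/3, 43/3]
|BC| ∈ [0, 67/3]

|CA| ∈ [11/3, 43/3]  (≈ [3.6667, 14.3333])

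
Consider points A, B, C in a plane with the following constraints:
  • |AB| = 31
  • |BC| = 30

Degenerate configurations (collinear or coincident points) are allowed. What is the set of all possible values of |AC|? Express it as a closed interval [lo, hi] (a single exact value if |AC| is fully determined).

|AC| ∈ [1, 61]  (≈ [1.0000, 61.0000])

|AB| ∈ {31}
|BC| ∈ {30}
|AC| ∈ [1, 61]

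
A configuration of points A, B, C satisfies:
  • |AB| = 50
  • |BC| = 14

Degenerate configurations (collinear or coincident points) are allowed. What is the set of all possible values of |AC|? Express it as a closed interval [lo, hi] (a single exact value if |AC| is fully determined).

|AB| ∈ {50}
|BC| ∈ {14}
|AC| ∈ [36, 64]

|AC| ∈ [36, 64]  (≈ [36.0000, 64.0000])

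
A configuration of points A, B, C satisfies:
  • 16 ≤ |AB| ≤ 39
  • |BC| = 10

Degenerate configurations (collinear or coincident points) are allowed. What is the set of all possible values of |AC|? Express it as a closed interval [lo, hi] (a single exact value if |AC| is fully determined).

|AC| ∈ [6, 49]  (≈ [6.0000, 49.0000])

|AB| ∈ [16, 39]
|BC| ∈ {10}
|AC| ∈ [6, 49]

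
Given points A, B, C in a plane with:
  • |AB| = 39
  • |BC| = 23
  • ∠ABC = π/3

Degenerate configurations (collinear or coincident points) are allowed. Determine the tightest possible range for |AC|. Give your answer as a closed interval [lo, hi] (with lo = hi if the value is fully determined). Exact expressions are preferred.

|AC| = √(1153)  (≈ 33.9559)

|AB| ∈ {39}
|BC| ∈ {23}
|AC| ∈ {√(1153)}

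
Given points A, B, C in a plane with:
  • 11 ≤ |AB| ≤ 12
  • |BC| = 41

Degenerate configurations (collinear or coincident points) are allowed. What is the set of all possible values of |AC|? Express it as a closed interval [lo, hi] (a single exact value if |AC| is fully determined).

|AC| ∈ [29, 53]  (≈ [29.0000, 53.0000])

|AB| ∈ [11, 12]
|BC| ∈ {41}
|AC| ∈ [29, 53]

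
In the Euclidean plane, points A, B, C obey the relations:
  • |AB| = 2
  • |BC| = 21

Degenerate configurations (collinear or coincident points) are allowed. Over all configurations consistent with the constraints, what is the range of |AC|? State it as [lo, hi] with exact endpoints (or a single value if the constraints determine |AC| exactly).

|AC| ∈ [19, 23]  (≈ [19.0000, 23.0000])

|AB| ∈ {2}
|BC| ∈ {21}
|AC| ∈ [19, 23]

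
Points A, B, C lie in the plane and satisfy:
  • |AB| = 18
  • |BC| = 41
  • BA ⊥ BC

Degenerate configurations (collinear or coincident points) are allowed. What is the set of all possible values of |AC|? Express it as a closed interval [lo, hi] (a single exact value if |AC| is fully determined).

|AB| ∈ {18}
|BC| ∈ {41}
|AC| ∈ {√(2005)}

|AC| = √(2005)  (≈ 44.7772)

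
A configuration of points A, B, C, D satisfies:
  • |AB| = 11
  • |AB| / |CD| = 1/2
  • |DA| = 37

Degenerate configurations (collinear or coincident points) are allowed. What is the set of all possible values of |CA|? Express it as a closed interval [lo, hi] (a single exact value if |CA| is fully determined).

|CA| ∈ [15, 59]  (≈ [15.0000, 59.0000])

|AB| ∈ {11}
|AD| ∈ {37}
|CD| ∈ {22}
|BD| ∈ [26, 48]
|AC| ∈ [15, 59]
|BC| ∈ [4, 70]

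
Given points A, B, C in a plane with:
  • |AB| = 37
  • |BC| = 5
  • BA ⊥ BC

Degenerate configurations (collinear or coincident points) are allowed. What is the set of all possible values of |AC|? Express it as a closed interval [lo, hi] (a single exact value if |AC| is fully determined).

|AC| = √(1394)  (≈ 37.3363)

|AB| ∈ {37}
|BC| ∈ {5}
|AC| ∈ {√(1394)}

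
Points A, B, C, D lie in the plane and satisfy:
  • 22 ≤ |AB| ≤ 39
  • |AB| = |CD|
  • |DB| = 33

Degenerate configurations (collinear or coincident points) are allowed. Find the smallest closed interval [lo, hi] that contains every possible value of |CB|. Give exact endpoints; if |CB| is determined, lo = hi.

|CB| ∈ [0, 72]  (≈ [0.0000, 72.0000])

|AB| ∈ [22, 39]
|BD| ∈ {33}
|CD| ∈ [22, 39]
|AD| ∈ [0, 72]
|BC| ∈ [0, 72]
|AC| ∈ [0, 111]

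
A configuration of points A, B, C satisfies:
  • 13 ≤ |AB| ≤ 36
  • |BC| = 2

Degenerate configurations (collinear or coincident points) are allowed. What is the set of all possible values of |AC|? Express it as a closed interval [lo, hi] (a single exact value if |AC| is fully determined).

|AC| ∈ [11, 38]  (≈ [11.0000, 38.0000])

|AB| ∈ [13, 36]
|BC| ∈ {2}
|AC| ∈ [11, 38]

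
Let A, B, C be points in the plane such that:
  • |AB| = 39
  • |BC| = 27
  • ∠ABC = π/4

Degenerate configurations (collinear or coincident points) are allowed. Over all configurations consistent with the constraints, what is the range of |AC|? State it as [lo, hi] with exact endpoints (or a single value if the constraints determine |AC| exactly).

|AB| ∈ {39}
|BC| ∈ {27}
|AC| ∈ {3·√(250 - 117·√(2))}

|AC| = 3·√(250 - 117·√(2))  (≈ 27.5832)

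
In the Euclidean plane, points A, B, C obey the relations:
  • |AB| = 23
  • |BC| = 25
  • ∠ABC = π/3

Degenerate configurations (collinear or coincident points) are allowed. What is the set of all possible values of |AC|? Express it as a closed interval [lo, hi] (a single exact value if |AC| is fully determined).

|AC| = √(579)  (≈ 24.0624)

|AB| ∈ {23}
|BC| ∈ {25}
|AC| ∈ {√(579)}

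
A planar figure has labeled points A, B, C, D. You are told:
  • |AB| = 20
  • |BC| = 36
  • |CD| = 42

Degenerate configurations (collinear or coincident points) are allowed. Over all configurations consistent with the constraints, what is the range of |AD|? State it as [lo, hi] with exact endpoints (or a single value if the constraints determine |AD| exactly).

|AB| ∈ {20}
|BC| ∈ {36}
|CD| ∈ {42}
|AC| ∈ [16, 56]
|BD| ∈ [6, 78]
|AD| ∈ [0, 98]

|AD| ∈ [0, 98]  (≈ [0.0000, 98.0000])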